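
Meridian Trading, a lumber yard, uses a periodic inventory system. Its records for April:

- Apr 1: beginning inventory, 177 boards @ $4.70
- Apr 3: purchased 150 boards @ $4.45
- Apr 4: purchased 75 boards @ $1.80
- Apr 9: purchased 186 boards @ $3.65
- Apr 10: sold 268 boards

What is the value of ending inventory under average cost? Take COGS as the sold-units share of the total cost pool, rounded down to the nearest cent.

Apr 10, sell 268: 268/588 × $2,313.30 → $1,054.36
Ending inventory (cost pool remaining) = $1,258.94

Ending inventory = $1,258.94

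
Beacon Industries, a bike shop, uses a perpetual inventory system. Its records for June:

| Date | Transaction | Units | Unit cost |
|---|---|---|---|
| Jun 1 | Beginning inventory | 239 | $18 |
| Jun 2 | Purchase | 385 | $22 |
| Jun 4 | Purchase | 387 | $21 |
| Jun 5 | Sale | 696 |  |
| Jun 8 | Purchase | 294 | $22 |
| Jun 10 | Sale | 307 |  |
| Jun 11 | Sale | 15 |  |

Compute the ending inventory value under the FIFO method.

Jun 5, 696 sold [FIFO — oldest first]: 239 @ $18 + 385 @ $22 + 72 @ $21 = $14,284
Jun 10, 307 sold [FIFO — oldest first]: 307 @ $21 = $6,447
Jun 11, 15 sold [FIFO — oldest first]: 8 @ $21 + 7 @ $22 = $322
Total COGS = $14,284 + $6,447 + $322 = $21,053
Ending inventory: 287 @ $22 = $6,314
Check: goods available $27,367 = COGS $21,053 + ending $6,314

Ending inventory = $6,314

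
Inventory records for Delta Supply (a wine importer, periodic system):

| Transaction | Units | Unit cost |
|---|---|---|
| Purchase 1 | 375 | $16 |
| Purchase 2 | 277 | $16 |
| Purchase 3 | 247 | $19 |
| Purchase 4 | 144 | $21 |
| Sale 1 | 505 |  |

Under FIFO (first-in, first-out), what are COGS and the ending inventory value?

Sale 1 (505) [FIFO — oldest first]: 375 @ $16 + 130 @ $16 = $8,080
Ending inventory: 147 @ $16 + 247 @ $19 + 144 @ $21 = $10,069
Check: goods available $18,149 = COGS $8,080 + ending $10,069

COGS = $8,080; ending inventory = $10,069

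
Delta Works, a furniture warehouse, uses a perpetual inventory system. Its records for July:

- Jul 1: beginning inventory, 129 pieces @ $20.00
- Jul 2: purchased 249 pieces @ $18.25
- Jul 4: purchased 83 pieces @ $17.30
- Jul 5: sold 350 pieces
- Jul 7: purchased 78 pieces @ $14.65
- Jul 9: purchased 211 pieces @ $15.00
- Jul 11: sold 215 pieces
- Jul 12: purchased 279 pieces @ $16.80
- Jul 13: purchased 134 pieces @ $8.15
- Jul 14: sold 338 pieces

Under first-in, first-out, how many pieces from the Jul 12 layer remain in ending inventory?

Jul 5, 350 sold [FIFO — oldest first]: 129 @ $20.00 + 221 @ $18.25 = $6,613.25
Jul 11, 215 sold [FIFO — oldest first]: 28 @ $18.25 + 83 @ $17.30 + 78 @ $14.65 + 26 @ $15.00 = $3,479.60
Jul 14, 338 sold [FIFO — oldest first]: 185 @ $15.00 + 153 @ $16.80 = $5,345.40
Total COGS = $6,613.25 + $3,479.60 + $5,345.40 = $15,438.25
Ending inventory: 126 @ $16.80 + 134 @ $8.15 = $3,208.90

126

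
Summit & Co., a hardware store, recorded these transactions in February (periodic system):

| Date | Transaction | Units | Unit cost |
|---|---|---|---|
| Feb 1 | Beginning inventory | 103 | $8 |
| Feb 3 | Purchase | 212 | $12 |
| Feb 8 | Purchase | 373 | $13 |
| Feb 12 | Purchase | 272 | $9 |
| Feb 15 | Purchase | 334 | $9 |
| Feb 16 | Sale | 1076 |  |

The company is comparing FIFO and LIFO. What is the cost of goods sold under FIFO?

FIFO COGS: 103 @ $8 + 212 @ $12 + 373 @ $13 + 272 @ $9 + 116 @ $9 = $11,709
LIFO COGS: 334 @ $9 + 272 @ $9 + 373 @ $13 + 97 @ $12 = $11,467

COGS = $11,709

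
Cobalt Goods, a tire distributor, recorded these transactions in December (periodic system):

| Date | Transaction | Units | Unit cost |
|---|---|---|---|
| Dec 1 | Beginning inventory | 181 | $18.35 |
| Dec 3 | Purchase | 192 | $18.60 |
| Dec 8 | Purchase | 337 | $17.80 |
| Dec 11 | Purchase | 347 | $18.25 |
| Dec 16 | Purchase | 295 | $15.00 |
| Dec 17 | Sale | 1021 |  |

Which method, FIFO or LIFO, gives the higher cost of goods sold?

FIFO

FIFO COGS: 181 @ $18.35 + 192 @ $18.60 + 337 @ $17.80 + 311 @ $18.25 = $18,566.90
LIFO COGS: 295 @ $15.00 + 347 @ $18.25 + 337 @ $17.80 + 42 @ $18.60 = $17,537.55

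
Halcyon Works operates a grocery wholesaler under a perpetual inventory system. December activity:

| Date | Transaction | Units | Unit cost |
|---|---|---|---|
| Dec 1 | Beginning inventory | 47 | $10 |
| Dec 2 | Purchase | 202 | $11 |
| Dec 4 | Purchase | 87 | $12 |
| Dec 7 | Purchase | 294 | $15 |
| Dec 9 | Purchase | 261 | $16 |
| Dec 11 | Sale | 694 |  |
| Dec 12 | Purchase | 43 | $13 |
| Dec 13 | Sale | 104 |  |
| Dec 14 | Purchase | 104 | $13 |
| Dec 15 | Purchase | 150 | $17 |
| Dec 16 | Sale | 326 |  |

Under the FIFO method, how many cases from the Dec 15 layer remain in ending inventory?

Dec 11, 694 sold [FIFO — oldest first]: 47 @ $10 + 202 @ $11 + 87 @ $12 + 294 @ $15 + 64 @ $16 = $9,170
Dec 13, 104 sold [FIFO — oldest first]: 104 @ $16 = $1,664
Dec 16, 326 sold [FIFO — oldest first]: 93 @ $16 + 43 @ $13 + 104 @ $13 + 86 @ $17 = $4,861
Total COGS = $9,170 + $1,664 + $4,861 = $15,695
Ending inventory: 64 @ $17 = $1,088

64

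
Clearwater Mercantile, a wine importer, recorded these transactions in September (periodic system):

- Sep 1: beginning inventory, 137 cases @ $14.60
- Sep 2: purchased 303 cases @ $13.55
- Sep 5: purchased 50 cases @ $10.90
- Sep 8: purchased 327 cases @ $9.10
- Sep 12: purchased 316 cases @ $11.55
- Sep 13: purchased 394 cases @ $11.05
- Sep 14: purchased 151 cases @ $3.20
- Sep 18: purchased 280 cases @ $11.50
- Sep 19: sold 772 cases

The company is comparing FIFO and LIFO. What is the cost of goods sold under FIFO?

FIFO COGS: 137 @ $14.60 + 303 @ $13.55 + 50 @ $10.90 + 282 @ $9.10 = $9,217.05
LIFO COGS: 280 @ $11.50 + 151 @ $3.20 + 341 @ $11.05 = $7,471.25

COGS = $9,217.05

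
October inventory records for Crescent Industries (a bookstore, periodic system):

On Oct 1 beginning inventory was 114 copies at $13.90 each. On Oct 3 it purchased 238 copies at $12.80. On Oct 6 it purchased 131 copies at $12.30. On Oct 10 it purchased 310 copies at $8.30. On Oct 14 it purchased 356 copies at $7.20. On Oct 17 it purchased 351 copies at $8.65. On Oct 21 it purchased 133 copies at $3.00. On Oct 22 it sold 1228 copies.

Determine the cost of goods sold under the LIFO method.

Oct 22, 1228 sold [LIFO — newest first]: 133 @ $3.00 + 351 @ $8.65 + 356 @ $7.20 + 310 @ $8.30 + 78 @ $12.30 = $9,530.75
Ending inventory: 114 @ $13.90 + 238 @ $12.80 + 53 @ $12.30 = $5,282.90
Check: goods available $14,813.65 = COGS $9,530.75 + ending $5,282.90

COGS = $9,530.75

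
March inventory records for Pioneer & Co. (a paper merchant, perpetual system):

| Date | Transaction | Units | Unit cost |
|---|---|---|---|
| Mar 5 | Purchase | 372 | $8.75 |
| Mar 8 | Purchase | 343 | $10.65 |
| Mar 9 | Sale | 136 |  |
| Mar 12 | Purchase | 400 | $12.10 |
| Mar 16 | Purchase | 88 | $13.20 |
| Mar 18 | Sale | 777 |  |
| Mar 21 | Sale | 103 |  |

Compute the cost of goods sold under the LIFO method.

COGS = $11,273.30

Mar 9, 136 sold [LIFO — newest first]: 136 @ $10.65 = $1,448.40
Mar 18, 777 sold [LIFO — newest first]: 88 @ $13.20 + 400 @ $12.10 + 207 @ $10.65 + 82 @ $8.75 = $8,923.65
Mar 21, 103 sold [LIFO — newest first]: 103 @ $8.75 = $901.25
Total COGS = $1,448.40 + $8,923.65 + $901.25 = $11,273.30
Ending inventory: 187 @ $8.75 = $1,636.25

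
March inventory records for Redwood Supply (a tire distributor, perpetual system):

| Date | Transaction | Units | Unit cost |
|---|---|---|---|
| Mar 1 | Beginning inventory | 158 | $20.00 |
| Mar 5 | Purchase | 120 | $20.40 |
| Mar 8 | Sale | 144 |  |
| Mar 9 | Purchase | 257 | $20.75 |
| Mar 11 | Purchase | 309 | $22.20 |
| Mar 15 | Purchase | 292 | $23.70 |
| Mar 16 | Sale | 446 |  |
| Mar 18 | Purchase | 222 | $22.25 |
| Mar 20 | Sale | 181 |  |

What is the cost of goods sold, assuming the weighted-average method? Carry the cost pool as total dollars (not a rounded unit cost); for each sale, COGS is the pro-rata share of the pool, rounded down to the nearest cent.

After Mar 1: 158 on hand, pool $3,160.00 (≈ $20.0000 each)
After Mar 5: 278 on hand, pool $5,608.00 (≈ $20.1727 each)
Mar 8, sell 144: 144/278 × $5,608.00 → $2,904.86
After Mar 9: 391 on hand, pool $8,035.89 (≈ $20.5521 each)
After Mar 11: 700 on hand, pool $14,895.69 (≈ $21.2796 each)
After Mar 15: 992 on hand, pool $21,816.09 (≈ $21.9920 each)
Mar 16, sell 446: 446/992 × $21,816.09 → $9,808.44
After Mar 18: 768 on hand, pool $16,947.15 (≈ $22.0666 each)
Mar 20, sell 181: 181/768 × $16,947.15 → $3,994.05
Total COGS = $2,904.86 + $9,808.44 + $3,994.05 = $16,707.35
Ending inventory (cost pool remaining) = $12,953.10

COGS = $16,707.35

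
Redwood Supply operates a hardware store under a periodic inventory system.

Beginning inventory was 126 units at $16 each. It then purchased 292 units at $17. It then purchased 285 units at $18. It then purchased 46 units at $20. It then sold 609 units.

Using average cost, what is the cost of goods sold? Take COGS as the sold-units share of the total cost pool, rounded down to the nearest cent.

Sale 1, sell 609: 609/749 × $13,030.00 → $10,594.48
Ending inventory (cost pool remaining) = $2,435.52

COGS = $10,594.48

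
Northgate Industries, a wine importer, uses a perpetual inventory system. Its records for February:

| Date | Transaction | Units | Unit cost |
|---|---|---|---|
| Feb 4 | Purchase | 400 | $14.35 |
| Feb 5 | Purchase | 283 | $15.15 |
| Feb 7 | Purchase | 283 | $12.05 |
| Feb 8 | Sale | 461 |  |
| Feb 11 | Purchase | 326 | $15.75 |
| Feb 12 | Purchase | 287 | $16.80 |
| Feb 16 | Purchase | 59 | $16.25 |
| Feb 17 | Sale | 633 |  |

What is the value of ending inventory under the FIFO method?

Ending inventory = $8,898.85

Feb 8, 461 sold [FIFO — oldest first]: 400 @ $14.35 + 61 @ $15.15 = $6,664.15
Feb 17, 633 sold [FIFO — oldest first]: 222 @ $15.15 + 283 @ $12.05 + 128 @ $15.75 = $8,789.45
Total COGS = $6,664.15 + $8,789.45 = $15,453.60
Ending inventory: 198 @ $15.75 + 287 @ $16.80 + 59 @ $16.25 = $8,898.85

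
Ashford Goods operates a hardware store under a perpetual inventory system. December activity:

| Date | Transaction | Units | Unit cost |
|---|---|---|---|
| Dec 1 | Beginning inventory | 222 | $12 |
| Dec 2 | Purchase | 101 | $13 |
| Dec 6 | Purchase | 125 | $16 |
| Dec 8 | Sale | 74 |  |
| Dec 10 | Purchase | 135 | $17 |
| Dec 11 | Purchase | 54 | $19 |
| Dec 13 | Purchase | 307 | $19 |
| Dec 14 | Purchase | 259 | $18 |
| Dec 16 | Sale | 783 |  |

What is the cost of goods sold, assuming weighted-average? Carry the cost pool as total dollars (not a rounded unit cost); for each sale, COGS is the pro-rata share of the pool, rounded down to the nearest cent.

COGS = $14,029.68

After Dec 1: 222 on hand, pool $2,664.00 (≈ $12.0000 each)
After Dec 2: 323 on hand, pool $3,977.00 (≈ $12.3127 each)
After Dec 6: 448 on hand, pool $5,977.00 (≈ $13.3415 each)
Dec 8, sell 74: 74/448 × $5,977.00 → $987.27
After Dec 10: 509 on hand, pool $7,284.73 (≈ $14.3118 each)
After Dec 11: 563 on hand, pool $8,310.73 (≈ $14.7615 each)
After Dec 13: 870 on hand, pool $14,143.73 (≈ $16.2572 each)
After Dec 14: 1129 on hand, pool $18,805.73 (≈ $16.6570 each)
Dec 16, sell 783: 783/1129 × $18,805.73 → $13,042.41
Total COGS = $987.27 + $13,042.41 = $14,029.68
Ending inventory (cost pool remaining) = $5,763.32
Check: goods available $19,793.00 = COGS $14,029.68 + ending $5,763.32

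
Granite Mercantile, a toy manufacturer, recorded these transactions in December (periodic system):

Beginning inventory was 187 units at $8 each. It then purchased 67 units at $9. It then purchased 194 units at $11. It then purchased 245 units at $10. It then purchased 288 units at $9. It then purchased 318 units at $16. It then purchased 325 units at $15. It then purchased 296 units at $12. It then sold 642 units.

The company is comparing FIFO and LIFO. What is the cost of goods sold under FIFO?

COGS = $6,173

FIFO COGS: 187 @ $8 + 67 @ $9 + 194 @ $11 + 194 @ $10 = $6,173
LIFO COGS: 296 @ $12 + 325 @ $15 + 21 @ $16 = $8,763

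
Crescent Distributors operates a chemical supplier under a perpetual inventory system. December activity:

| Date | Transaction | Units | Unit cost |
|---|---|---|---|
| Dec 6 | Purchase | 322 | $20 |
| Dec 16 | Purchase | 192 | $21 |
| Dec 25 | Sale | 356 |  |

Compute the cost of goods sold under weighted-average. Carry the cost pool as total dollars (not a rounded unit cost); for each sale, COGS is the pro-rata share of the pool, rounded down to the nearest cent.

COGS = $7,252.98

After Dec 6: 322 on hand, pool $6,440.00 (≈ $20.0000 each)
After Dec 16: 514 on hand, pool $10,472.00 (≈ $20.3735 each)
Dec 25, sell 356: 356/514 × $10,472.00 → $7,252.98
Ending inventory (cost pool remaining) = $3,219.02
Check: goods available $10,472.00 = COGS $7,252.98 + ending $3,219.02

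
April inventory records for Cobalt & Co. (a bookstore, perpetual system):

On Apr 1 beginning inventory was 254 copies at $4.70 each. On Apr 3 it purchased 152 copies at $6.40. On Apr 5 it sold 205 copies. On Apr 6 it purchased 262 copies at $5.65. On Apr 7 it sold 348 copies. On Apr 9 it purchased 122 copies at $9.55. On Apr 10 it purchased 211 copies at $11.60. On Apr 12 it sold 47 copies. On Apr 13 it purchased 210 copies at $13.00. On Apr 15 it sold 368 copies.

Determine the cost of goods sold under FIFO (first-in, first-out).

COGS = $6,876.80

Apr 5, 205 sold [FIFO — oldest first]: 205 @ $4.70 = $963.50
Apr 7, 348 sold [FIFO — oldest first]: 49 @ $4.70 + 152 @ $6.40 + 147 @ $5.65 = $2,033.65
Apr 12, 47 sold [FIFO — oldest first]: 47 @ $5.65 = $265.55
Apr 15, 368 sold [FIFO — oldest first]: 68 @ $5.65 + 122 @ $9.55 + 178 @ $11.60 = $3,614.10
Total COGS = $963.50 + $2,033.65 + $265.55 + $3,614.10 = $6,876.80
Ending inventory: 33 @ $11.60 + 210 @ $13.00 = $3,112.80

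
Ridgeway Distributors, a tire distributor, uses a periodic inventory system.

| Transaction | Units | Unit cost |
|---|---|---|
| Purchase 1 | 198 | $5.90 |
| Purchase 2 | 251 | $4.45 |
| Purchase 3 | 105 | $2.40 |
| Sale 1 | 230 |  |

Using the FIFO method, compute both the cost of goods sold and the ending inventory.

COGS = $1,310.60; ending inventory = $1,226.55

Sale 1 (230) [FIFO — oldest first]: 198 @ $5.90 + 32 @ $4.45 = $1,310.60
Ending inventory: 219 @ $4.45 + 105 @ $2.40 = $1,226.55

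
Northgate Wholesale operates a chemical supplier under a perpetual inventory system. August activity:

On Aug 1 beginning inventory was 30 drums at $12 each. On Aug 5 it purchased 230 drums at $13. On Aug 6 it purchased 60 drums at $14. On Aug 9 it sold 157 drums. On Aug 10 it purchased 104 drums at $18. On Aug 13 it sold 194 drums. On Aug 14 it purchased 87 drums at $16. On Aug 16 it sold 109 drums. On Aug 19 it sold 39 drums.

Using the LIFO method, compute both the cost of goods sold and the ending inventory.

Aug 9, 157 sold [LIFO — newest first]: 60 @ $14 + 97 @ $13 = $2,101
Aug 13, 194 sold [LIFO — newest first]: 104 @ $18 + 90 @ $13 = $3,042
Aug 16, 109 sold [LIFO — newest first]: 87 @ $16 + 22 @ $13 = $1,678
Aug 19, 39 sold [LIFO — newest first]: 21 @ $13 + 18 @ $12 = $489
Total COGS = $2,101 + $3,042 + $1,678 + $489 = $7,310
Ending inventory: 12 @ $12 = $144
Check: goods available $7,454 = COGS $7,310 + ending $144

COGS = $7,310; ending inventory = $144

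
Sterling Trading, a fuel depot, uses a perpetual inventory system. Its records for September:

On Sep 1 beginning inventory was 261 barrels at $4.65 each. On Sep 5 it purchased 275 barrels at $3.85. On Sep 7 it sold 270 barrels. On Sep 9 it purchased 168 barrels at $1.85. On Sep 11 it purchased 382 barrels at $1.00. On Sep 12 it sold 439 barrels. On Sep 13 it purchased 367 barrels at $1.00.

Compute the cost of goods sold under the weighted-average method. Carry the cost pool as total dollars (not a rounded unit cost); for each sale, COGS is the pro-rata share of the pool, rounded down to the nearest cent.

COGS = $2,124.09

After Sep 1: 261 on hand, pool $1,213.65 (≈ $4.6500 each)
After Sep 5: 536 on hand, pool $2,272.40 (≈ $4.2396 each)
Sep 7, sell 270: 270/536 × $2,272.40 → $1,144.67
After Sep 9: 434 on hand, pool $1,438.53 (≈ $3.3146 each)
After Sep 11: 816 on hand, pool $1,820.53 (≈ $2.2310 each)
Sep 12, sell 439: 439/816 × $1,820.53 → $979.42
After Sep 13: 744 on hand, pool $1,208.11 (≈ $1.6238 each)
Total COGS = $1,144.67 + $979.42 = $2,124.09
Ending inventory (cost pool remaining) = $1,208.11
Check: goods available $3,332.20 = COGS $2,124.09 + ending $1,208.11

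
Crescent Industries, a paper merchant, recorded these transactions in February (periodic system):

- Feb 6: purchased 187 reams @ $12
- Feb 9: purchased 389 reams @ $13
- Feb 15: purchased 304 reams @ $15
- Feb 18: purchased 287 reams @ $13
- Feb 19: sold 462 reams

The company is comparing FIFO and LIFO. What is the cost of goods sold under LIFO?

COGS = $6,356

FIFO COGS: 187 @ $12 + 275 @ $13 = $5,819
LIFO COGS: 287 @ $13 + 175 @ $15 = $6,356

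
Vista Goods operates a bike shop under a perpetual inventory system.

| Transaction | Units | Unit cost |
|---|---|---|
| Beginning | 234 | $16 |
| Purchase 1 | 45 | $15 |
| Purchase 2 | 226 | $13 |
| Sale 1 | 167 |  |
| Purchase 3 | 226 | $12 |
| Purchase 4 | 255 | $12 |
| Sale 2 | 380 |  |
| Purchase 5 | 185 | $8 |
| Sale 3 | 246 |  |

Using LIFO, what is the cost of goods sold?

Sale 1 (167) [LIFO — newest first]: 167 @ $13 = $2,171
Sale 2 (380) [LIFO — newest first]: 255 @ $12 + 125 @ $12 = $4,560
Sale 3 (246) [LIFO — newest first]: 185 @ $8 + 61 @ $12 = $2,212
Total COGS = $2,171 + $4,560 + $2,212 = $8,943
Ending inventory: 234 @ $16 + 45 @ $15 + 59 @ $13 + 40 @ $12 = $5,666
Check: goods available $14,609 = COGS $8,943 + ending $5,666

COGS = $8,943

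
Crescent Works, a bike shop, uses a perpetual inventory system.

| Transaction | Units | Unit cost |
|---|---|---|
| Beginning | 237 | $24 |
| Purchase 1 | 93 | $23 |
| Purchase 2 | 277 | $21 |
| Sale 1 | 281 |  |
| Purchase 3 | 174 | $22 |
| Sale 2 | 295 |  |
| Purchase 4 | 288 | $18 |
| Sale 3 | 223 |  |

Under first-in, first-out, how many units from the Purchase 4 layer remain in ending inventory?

270

Sale 1 (281) [FIFO — oldest first]: 237 @ $24 + 44 @ $23 = $6,700
Sale 2 (295) [FIFO — oldest first]: 49 @ $23 + 246 @ $21 = $6,293
Sale 3 (223) [FIFO — oldest first]: 31 @ $21 + 174 @ $22 + 18 @ $18 = $4,803
Total COGS = $6,700 + $6,293 + $4,803 = $17,796
Ending inventory: 270 @ $18 = $4,860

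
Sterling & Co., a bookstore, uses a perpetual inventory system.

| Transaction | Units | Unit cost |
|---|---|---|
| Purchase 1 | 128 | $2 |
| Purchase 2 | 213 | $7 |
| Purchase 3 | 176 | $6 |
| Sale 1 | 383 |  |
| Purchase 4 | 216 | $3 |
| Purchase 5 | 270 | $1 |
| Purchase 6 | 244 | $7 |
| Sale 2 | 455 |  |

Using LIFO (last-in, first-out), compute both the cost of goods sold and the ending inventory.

Sale 1 (383) [LIFO — newest first]: 176 @ $6 + 207 @ $7 = $2,505
Sale 2 (455) [LIFO — newest first]: 244 @ $7 + 211 @ $1 = $1,919
Total COGS = $2,505 + $1,919 = $4,424
Ending inventory: 128 @ $2 + 6 @ $7 + 216 @ $3 + 59 @ $1 = $1,005

COGS = $4,424; ending inventory = $1,005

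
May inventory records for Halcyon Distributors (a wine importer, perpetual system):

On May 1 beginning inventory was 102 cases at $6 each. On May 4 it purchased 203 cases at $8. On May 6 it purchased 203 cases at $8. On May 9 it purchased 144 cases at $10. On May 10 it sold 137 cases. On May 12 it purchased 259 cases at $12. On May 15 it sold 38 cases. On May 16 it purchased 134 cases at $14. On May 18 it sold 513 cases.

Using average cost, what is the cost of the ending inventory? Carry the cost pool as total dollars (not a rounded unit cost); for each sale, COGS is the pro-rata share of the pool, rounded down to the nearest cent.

Ending inventory = $3,616.06

After May 1: 102 on hand, pool $612.00 (≈ $6.0000 each)
After May 4: 305 on hand, pool $2,236.00 (≈ $7.3311 each)
After May 6: 508 on hand, pool $3,860.00 (≈ $7.5984 each)
After May 9: 652 on hand, pool $5,300.00 (≈ $8.1288 each)
May 10, sell 137: 137/652 × $5,300.00 → $1,113.65
After May 12: 774 on hand, pool $7,294.35 (≈ $9.4242 each)
May 15, sell 38: 38/774 × $7,294.35 → $358.12
After May 16: 870 on hand, pool $8,812.23 (≈ $10.1290 each)
May 18, sell 513: 513/870 × $8,812.23 → $5,196.17
Total COGS = $1,113.65 + $358.12 + $5,196.17 = $6,667.94
Ending inventory (cost pool remaining) = $3,616.06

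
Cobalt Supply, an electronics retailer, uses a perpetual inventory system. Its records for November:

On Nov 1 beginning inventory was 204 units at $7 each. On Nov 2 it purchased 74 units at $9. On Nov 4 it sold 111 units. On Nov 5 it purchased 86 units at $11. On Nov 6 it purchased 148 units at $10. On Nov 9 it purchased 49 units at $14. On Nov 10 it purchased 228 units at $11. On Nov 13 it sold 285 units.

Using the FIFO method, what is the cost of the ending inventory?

Ending inventory = $4,354

Nov 4, 111 sold [FIFO — oldest first]: 111 @ $7 = $777
Nov 13, 285 sold [FIFO — oldest first]: 93 @ $7 + 74 @ $9 + 86 @ $11 + 32 @ $10 = $2,583
Total COGS = $777 + $2,583 = $3,360
Ending inventory: 116 @ $10 + 49 @ $14 + 228 @ $11 = $4,354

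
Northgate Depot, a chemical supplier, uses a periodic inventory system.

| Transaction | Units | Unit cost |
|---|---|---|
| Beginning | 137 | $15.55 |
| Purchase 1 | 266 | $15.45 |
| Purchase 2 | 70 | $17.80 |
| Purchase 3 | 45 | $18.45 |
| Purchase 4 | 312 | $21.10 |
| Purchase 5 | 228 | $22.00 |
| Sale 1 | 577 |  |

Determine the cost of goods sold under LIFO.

Sale 1 (577) [LIFO — newest first]: 228 @ $22.00 + 312 @ $21.10 + 37 @ $18.45 = $12,281.85
Ending inventory: 137 @ $15.55 + 266 @ $15.45 + 70 @ $17.80 + 8 @ $18.45 = $7,633.65

COGS = $12,281.85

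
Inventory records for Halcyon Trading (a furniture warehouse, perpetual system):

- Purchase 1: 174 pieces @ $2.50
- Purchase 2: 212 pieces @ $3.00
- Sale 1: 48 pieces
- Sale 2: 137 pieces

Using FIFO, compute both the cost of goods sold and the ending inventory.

COGS = $468.00; ending inventory = $603.00

Sale 1 (48) [FIFO — oldest first]: 48 @ $2.50 = $120.00
Sale 2 (137) [FIFO — oldest first]: 126 @ $2.50 + 11 @ $3.00 = $348.00
Total COGS = $120.00 + $348.00 = $468.00
Ending inventory: 201 @ $3.00 = $603.00
Check: goods available $1,071.00 = COGS $468.00 + ending $603.00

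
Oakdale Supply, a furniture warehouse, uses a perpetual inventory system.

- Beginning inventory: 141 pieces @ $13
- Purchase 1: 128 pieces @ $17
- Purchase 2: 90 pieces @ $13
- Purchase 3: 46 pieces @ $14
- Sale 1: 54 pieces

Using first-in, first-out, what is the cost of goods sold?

Sale 1 (54) [FIFO — oldest first]: 54 @ $13 = $702
Ending inventory: 87 @ $13 + 128 @ $17 + 90 @ $13 + 46 @ $14 = $5,121
Check: goods available $5,823 = COGS $702 + ending $5,121

COGS = $702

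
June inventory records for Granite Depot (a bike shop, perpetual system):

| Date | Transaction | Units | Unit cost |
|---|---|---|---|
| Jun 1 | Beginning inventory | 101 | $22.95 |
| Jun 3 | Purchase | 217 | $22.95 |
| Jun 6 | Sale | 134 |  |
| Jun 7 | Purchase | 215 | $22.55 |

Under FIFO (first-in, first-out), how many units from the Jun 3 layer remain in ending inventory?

184

Jun 6, 134 sold [FIFO — oldest first]: 101 @ $22.95 + 33 @ $22.95 = $3,075.30
Ending inventory: 184 @ $22.95 + 215 @ $22.55 = $9,071.05
Check: goods available $12,146.35 = COGS $3,075.30 + ending $9,071.05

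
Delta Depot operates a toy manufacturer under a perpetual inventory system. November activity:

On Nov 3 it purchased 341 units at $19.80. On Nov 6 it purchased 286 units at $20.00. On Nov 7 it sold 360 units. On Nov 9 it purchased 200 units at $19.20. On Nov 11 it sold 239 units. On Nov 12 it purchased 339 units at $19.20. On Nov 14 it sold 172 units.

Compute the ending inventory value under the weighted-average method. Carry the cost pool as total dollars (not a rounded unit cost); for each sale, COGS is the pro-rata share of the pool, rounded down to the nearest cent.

After Nov 3: 341 on hand, pool $6,751.80 (≈ $19.8000 each)
After Nov 6: 627 on hand, pool $12,471.80 (≈ $19.8912 each)
Nov 7, sell 360: 360/627 × $12,471.80 → $7,160.84
After Nov 9: 467 on hand, pool $9,150.96 (≈ $19.5952 each)
Nov 11, sell 239: 239/467 × $9,150.96 → $4,683.25
After Nov 12: 567 on hand, pool $10,976.51 (≈ $19.3589 each)
Nov 14, sell 172: 172/567 × $10,976.51 → $3,329.73
Total COGS = $7,160.84 + $4,683.25 + $3,329.73 = $15,173.82
Ending inventory (cost pool remaining) = $7,646.78

Ending inventory = $7,646.78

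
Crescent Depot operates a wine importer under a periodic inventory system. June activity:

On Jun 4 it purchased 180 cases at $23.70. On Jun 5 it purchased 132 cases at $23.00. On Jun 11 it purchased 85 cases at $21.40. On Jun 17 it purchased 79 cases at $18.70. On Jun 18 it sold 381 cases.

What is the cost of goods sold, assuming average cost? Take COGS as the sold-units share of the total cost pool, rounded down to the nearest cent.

COGS = $8,483.09

Jun 18, sell 381: 381/476 × $10,598.30 → $8,483.09
Ending inventory (cost pool remaining) = $2,115.21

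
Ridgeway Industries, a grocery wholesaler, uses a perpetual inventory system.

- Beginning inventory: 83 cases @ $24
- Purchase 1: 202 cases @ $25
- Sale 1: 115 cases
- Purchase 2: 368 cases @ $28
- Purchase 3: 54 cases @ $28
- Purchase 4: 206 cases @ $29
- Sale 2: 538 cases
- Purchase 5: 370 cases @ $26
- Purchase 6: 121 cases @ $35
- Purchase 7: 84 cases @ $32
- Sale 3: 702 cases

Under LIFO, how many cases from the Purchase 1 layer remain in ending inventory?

50

Sale 1 (115) [LIFO — newest first]: 115 @ $25 = $2,875
Sale 2 (538) [LIFO — newest first]: 206 @ $29 + 54 @ $28 + 278 @ $28 = $15,270
Sale 3 (702) [LIFO — newest first]: 84 @ $32 + 121 @ $35 + 370 @ $26 + 90 @ $28 + 37 @ $25 = $19,988
Total COGS = $2,875 + $15,270 + $19,988 = $38,133
Ending inventory: 83 @ $24 + 50 @ $25 = $3,242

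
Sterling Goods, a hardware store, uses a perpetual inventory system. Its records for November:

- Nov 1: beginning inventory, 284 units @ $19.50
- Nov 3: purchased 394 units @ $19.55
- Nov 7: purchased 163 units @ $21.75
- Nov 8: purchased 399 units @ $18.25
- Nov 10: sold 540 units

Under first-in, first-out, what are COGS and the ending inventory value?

COGS = $10,542.80; ending inventory = $13,524.90

Nov 10, 540 sold [FIFO — oldest first]: 284 @ $19.50 + 256 @ $19.55 = $10,542.80
Ending inventory: 138 @ $19.55 + 163 @ $21.75 + 399 @ $18.25 = $13,524.90
Check: goods available $24,067.70 = COGS $10,542.80 + ending $13,524.90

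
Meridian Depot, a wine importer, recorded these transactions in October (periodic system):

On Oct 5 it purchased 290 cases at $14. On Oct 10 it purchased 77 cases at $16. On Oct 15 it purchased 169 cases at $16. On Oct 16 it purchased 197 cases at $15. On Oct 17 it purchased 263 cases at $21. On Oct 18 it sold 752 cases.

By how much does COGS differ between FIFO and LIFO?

$1,708

FIFO COGS: 290 @ $14 + 77 @ $16 + 169 @ $16 + 197 @ $15 + 19 @ $21 = $11,350
LIFO COGS: 263 @ $21 + 197 @ $15 + 169 @ $16 + 77 @ $16 + 46 @ $14 = $13,058
Difference = |$11,350 − $13,058| = $1,708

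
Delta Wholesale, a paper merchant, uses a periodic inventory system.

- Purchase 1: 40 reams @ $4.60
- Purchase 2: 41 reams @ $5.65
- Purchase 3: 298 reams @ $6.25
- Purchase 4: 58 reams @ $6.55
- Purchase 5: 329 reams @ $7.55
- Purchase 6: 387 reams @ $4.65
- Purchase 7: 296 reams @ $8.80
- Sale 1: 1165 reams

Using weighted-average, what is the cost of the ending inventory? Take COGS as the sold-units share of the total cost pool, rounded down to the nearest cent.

Sale 1, sell 1165: 1165/1449 × $9,546.35 → $7,675.29
Ending inventory (cost pool remaining) = $1,871.06
Check: goods available $9,546.35 = COGS $7,675.29 + ending $1,871.06

Ending inventory = $1,871.06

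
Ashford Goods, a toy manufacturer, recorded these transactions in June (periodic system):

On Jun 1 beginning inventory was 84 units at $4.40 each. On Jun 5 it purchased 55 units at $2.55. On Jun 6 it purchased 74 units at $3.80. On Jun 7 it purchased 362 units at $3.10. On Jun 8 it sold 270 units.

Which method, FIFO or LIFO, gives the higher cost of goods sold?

FIFO COGS: 84 @ $4.40 + 55 @ $2.55 + 74 @ $3.80 + 57 @ $3.10 = $967.75
LIFO COGS: 270 @ $3.10 = $837.00

FIFO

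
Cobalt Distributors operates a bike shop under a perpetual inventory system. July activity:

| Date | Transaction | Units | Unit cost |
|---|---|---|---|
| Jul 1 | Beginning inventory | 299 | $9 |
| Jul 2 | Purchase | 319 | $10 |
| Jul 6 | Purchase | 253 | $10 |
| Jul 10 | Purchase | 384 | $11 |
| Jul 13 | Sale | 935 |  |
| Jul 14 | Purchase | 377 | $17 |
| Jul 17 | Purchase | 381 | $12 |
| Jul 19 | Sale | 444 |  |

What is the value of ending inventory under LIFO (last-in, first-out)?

Jul 13, 935 sold [LIFO — newest first]: 384 @ $11 + 253 @ $10 + 298 @ $10 = $9,734
Jul 19, 444 sold [LIFO — newest first]: 381 @ $12 + 63 @ $17 = $5,643
Total COGS = $9,734 + $5,643 = $15,377
Ending inventory: 299 @ $9 + 21 @ $10 + 314 @ $17 = $8,239

Ending inventory = $8,239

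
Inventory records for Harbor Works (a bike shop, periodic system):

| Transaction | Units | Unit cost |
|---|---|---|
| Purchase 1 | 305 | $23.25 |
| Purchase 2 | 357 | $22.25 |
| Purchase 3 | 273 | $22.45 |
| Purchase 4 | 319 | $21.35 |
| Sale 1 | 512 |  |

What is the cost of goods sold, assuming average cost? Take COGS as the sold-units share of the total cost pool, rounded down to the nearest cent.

COGS = $11,421.60

Sale 1, sell 512: 512/1254 × $27,974.00 → $11,421.60
Ending inventory (cost pool remaining) = $16,552.40
Check: goods available $27,974.00 = COGS $11,421.60 + ending $16,552.40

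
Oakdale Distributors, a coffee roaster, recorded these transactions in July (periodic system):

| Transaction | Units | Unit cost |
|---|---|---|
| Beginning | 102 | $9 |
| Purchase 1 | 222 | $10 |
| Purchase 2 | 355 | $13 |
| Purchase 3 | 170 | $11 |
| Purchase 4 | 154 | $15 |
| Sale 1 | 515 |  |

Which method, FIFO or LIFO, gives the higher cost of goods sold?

LIFO

FIFO COGS: 102 @ $9 + 222 @ $10 + 191 @ $13 = $5,621
LIFO COGS: 154 @ $15 + 170 @ $11 + 191 @ $13 = $6,663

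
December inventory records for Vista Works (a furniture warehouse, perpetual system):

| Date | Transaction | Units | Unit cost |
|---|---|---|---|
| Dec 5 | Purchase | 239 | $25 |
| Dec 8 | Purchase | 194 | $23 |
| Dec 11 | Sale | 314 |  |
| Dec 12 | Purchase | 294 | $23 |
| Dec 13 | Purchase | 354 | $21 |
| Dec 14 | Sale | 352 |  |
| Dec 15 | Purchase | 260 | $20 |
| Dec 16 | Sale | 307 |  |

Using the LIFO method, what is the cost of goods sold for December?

Dec 11, 314 sold [LIFO — newest first]: 194 @ $23 + 120 @ $25 = $7,462
Dec 14, 352 sold [LIFO — newest first]: 352 @ $21 = $7,392
Dec 16, 307 sold [LIFO — newest first]: 260 @ $20 + 2 @ $21 + 45 @ $23 = $6,277
Total COGS = $7,462 + $7,392 + $6,277 = $21,131
Ending inventory: 119 @ $25 + 249 @ $23 = $8,702

COGS = $21,131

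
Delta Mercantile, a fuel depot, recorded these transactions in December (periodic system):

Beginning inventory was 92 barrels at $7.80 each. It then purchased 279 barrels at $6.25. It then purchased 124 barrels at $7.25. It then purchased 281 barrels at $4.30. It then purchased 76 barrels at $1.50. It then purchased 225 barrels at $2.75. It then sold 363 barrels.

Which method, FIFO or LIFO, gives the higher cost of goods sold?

FIFO

FIFO COGS: 92 @ $7.80 + 271 @ $6.25 = $2,411.35
LIFO COGS: 225 @ $2.75 + 76 @ $1.50 + 62 @ $4.30 = $999.35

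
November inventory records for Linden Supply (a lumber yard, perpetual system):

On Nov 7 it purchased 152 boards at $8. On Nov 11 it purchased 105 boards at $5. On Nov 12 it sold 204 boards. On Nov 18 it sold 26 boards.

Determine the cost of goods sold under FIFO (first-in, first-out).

Nov 12, 204 sold [FIFO — oldest first]: 152 @ $8 + 52 @ $5 = $1,476
Nov 18, 26 sold [FIFO — oldest first]: 26 @ $5 = $130
Total COGS = $1,476 + $130 = $1,606
Ending inventory: 27 @ $5 = $135

COGS = $1,606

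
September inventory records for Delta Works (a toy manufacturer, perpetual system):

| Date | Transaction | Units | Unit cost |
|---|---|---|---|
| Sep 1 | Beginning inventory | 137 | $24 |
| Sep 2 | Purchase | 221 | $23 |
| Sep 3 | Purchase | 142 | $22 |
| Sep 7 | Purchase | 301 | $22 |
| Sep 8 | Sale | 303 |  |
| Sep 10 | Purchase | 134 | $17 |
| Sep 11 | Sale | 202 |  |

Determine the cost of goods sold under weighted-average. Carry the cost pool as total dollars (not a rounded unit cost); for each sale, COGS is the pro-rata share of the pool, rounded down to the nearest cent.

After Sep 1: 137 on hand, pool $3,288.00 (≈ $24.0000 each)
After Sep 2: 358 on hand, pool $8,371.00 (≈ $23.3827 each)
After Sep 3: 500 on hand, pool $11,495.00 (≈ $22.9900 each)
After Sep 7: 801 on hand, pool $18,117.00 (≈ $22.6180 each)
Sep 8, sell 303: 303/801 × $18,117.00 → $6,853.24
After Sep 10: 632 on hand, pool $13,541.76 (≈ $21.4268 each)
Sep 11, sell 202: 202/632 × $13,541.76 → $4,328.22
Total COGS = $6,853.24 + $4,328.22 = $11,181.46
Ending inventory (cost pool remaining) = $9,213.54
Check: goods available $20,395.00 = COGS $11,181.46 + ending $9,213.54

COGS = $11,181.46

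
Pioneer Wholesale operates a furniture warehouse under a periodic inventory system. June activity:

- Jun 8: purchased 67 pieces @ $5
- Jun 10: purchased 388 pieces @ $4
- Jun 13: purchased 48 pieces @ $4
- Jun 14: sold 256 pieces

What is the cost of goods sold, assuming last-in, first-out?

Jun 14, 256 sold [LIFO — newest first]: 48 @ $4 + 208 @ $4 = $1,024
Ending inventory: 67 @ $5 + 180 @ $4 = $1,055
Check: goods available $2,079 = COGS $1,024 + ending $1,055

COGS = $1,024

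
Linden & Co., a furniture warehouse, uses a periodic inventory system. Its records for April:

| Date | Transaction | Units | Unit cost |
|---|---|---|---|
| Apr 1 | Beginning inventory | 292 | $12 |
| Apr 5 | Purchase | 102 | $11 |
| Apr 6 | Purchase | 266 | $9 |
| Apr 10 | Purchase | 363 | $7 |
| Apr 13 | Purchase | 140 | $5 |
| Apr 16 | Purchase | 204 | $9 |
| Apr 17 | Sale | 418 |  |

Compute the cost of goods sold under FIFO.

COGS = $4,842

Apr 17, 418 sold [FIFO — oldest first]: 292 @ $12 + 102 @ $11 + 24 @ $9 = $4,842
Ending inventory: 242 @ $9 + 363 @ $7 + 140 @ $5 + 204 @ $9 = $7,255
Check: goods available $12,097 = COGS $4,842 + ending $7,255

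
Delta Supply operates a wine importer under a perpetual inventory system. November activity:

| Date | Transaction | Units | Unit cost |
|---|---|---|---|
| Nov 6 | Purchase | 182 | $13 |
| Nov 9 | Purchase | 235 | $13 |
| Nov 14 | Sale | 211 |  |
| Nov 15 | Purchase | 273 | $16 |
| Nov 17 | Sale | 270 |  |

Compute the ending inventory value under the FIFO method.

Nov 14, 211 sold [FIFO — oldest first]: 182 @ $13 + 29 @ $13 = $2,743
Nov 17, 270 sold [FIFO — oldest first]: 206 @ $13 + 64 @ $16 = $3,702
Total COGS = $2,743 + $3,702 = $6,445
Ending inventory: 209 @ $16 = $3,344

Ending inventory = $3,344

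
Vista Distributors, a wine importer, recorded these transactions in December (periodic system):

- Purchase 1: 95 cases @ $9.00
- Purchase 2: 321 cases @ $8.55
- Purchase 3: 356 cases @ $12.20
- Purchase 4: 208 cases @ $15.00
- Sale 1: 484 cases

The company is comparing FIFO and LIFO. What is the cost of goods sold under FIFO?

FIFO COGS: 95 @ $9.00 + 321 @ $8.55 + 68 @ $12.20 = $4,429.15
LIFO COGS: 208 @ $15.00 + 276 @ $12.20 = $6,487.20

COGS = $4,429.15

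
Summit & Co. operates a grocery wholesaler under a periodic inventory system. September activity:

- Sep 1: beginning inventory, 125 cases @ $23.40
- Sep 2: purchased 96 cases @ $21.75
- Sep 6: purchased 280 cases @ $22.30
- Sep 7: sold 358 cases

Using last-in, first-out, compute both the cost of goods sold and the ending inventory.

COGS = $7,940.50; ending inventory = $3,316.50

Sep 7, 358 sold [LIFO — newest first]: 280 @ $22.30 + 78 @ $21.75 = $7,940.50
Ending inventory: 125 @ $23.40 + 18 @ $21.75 = $3,316.50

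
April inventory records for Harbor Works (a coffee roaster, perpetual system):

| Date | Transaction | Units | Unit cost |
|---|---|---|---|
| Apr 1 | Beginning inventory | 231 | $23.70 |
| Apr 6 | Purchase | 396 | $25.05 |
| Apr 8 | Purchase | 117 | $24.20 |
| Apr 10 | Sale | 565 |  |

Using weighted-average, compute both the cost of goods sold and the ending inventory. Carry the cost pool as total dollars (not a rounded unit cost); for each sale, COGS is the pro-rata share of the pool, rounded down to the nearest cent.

After Apr 1: 231 on hand, pool $5,474.70 (≈ $23.7000 each)
After Apr 6: 627 on hand, pool $15,394.50 (≈ $24.5526 each)
After Apr 8: 744 on hand, pool $18,225.90 (≈ $24.4972 each)
Apr 10, sell 565: 565/744 × $18,225.90 → $13,840.90
Ending inventory (cost pool remaining) = $4,385.00
Check: goods available $18,225.90 = COGS $13,840.90 + ending $4,385.00

COGS = $13,840.90; ending inventory = $4,385.00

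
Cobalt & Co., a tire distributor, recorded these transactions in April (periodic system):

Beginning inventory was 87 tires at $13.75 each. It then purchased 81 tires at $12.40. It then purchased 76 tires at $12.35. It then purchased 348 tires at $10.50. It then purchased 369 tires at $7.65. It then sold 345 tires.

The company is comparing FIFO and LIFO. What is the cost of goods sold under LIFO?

FIFO COGS: 87 @ $13.75 + 81 @ $12.40 + 76 @ $12.35 + 101 @ $10.50 = $4,199.75
LIFO COGS: 345 @ $7.65 = $2,639.25

COGS = $2,639.25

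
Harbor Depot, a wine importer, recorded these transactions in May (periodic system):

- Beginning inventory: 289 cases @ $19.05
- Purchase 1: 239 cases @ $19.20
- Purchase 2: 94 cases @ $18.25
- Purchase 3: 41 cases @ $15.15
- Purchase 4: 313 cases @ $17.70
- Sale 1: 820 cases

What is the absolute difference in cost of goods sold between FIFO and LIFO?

FIFO COGS: 289 @ $19.05 + 239 @ $19.20 + 94 @ $18.25 + 41 @ $15.15 + 157 @ $17.70 = $15,209.80
LIFO COGS: 313 @ $17.70 + 41 @ $15.15 + 94 @ $18.25 + 239 @ $19.20 + 133 @ $19.05 = $14,999.20
Difference = |$15,209.80 − $14,999.20| = $210.60

$210.60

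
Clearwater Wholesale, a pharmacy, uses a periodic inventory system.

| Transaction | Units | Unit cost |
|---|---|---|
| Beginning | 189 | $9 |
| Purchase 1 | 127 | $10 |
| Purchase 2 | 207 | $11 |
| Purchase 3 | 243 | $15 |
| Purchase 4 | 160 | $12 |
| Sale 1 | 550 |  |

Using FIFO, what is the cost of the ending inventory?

Sale 1 (550) [FIFO — oldest first]: 189 @ $9 + 127 @ $10 + 207 @ $11 + 27 @ $15 = $5,653
Ending inventory: 216 @ $15 + 160 @ $12 = $5,160

Ending inventory = $5,160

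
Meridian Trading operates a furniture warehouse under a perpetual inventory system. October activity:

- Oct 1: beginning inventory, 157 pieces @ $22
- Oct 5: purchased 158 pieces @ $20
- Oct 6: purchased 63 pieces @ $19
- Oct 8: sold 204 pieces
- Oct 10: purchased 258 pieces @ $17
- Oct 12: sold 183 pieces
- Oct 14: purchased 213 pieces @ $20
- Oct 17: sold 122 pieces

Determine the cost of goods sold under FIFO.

COGS = $10,038

Oct 8, 204 sold [FIFO — oldest first]: 157 @ $22 + 47 @ $20 = $4,394
Oct 12, 183 sold [FIFO — oldest first]: 111 @ $20 + 63 @ $19 + 9 @ $17 = $3,570
Oct 17, 122 sold [FIFO — oldest first]: 122 @ $17 = $2,074
Total COGS = $4,394 + $3,570 + $2,074 = $10,038
Ending inventory: 127 @ $17 + 213 @ $20 = $6,419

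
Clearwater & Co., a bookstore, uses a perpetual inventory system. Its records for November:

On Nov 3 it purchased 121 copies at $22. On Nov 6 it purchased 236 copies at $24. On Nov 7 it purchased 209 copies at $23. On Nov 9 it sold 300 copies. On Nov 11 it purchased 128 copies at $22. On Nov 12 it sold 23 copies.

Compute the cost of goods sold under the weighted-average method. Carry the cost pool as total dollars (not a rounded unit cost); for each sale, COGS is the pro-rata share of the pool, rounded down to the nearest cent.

COGS = $7,485.63

After Nov 3: 121 on hand, pool $2,662.00 (≈ $22.0000 each)
After Nov 6: 357 on hand, pool $8,326.00 (≈ $23.3221 each)
After Nov 7: 566 on hand, pool $13,133.00 (≈ $23.2032 each)
Nov 9, sell 300: 300/566 × $13,133.00 → $6,960.95
After Nov 11: 394 on hand, pool $8,988.05 (≈ $22.8123 each)
Nov 12, sell 23: 23/394 × $8,988.05 → $524.68
Total COGS = $6,960.95 + $524.68 = $7,485.63
Ending inventory (cost pool remaining) = $8,463.37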